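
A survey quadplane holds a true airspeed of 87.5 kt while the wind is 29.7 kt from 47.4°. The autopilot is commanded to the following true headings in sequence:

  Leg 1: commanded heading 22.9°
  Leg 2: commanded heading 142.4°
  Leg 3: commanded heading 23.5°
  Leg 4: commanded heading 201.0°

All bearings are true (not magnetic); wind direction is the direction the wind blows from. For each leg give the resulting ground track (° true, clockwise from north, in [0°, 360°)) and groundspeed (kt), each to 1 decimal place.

Leg 1: heading 22.9°; drift -11.5° → track 11.4°, groundspeed 61.7 kt
Leg 2: heading 142.4°; drift +18.2° → track 160.6°, groundspeed 94.8 kt
Leg 3: heading 23.5°; drift -11.3° → track 12.2°, groundspeed 61.5 kt
Leg 4: heading 201.0°; drift +6.6° → track 207.6°, groundspeed 114.9 kt

Leg 1: track=11.4°, groundspeed=61.7 kt
Leg 2: track=160.6°, groundspeed=94.8 kt
Leg 3: track=12.2°, groundspeed=61.5 kt
Leg 4: track=207.6°, groundspeed=114.9 kt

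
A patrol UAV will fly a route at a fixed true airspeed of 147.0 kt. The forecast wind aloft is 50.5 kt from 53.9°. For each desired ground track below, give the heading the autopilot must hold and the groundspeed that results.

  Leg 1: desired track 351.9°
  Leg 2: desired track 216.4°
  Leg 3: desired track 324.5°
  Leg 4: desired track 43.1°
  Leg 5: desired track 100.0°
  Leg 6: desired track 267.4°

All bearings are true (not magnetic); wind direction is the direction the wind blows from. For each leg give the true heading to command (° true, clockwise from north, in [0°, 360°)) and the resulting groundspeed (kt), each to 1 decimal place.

Leg 1: desired track 351.9°; wind correction +17.7° → command heading 9.6°, groundspeed 116.4 kt
Leg 2: desired track 216.4°; wind correction -5.9° → command heading 210.5°, groundspeed 194.4 kt
Leg 3: desired track 324.5°; wind correction +20.1° → command heading 344.6°, groundspeed 137.5 kt
Leg 4: desired track 43.1°; wind correction +3.7° → command heading 46.8°, groundspeed 97.1 kt
Leg 5: desired track 100.0°; wind correction -14.3° → command heading 85.7°, groundspeed 107.4 kt
Leg 6: desired track 267.4°; wind correction +10.9° → command heading 278.3°, groundspeed 186.4 kt

Leg 1: heading=9.6°, groundspeed=116.4 kt
Leg 2: heading=210.5°, groundspeed=194.4 kt
Leg 3: heading=344.6°, groundspeed=137.5 kt
Leg 4: heading=46.8°, groundspeed=97.1 kt
Leg 5: heading=85.7°, groundspeed=107.4 kt
Leg 6: heading=278.3°, groundspeed=186.4 kt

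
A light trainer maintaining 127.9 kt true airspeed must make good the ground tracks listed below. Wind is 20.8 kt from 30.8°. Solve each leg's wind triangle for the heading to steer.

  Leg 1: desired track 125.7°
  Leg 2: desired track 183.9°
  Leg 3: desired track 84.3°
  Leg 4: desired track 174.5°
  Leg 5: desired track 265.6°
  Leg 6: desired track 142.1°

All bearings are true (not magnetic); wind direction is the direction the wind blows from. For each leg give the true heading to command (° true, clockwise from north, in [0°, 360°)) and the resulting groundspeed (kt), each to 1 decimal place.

Leg 1: heading=116.4°, groundspeed=128.0 kt
Leg 2: heading=179.7°, groundspeed=146.1 kt
Leg 3: heading=76.8°, groundspeed=114.4 kt
Leg 4: heading=169.0°, groundspeed=144.1 kt
Leg 5: heading=273.2°, groundspeed=138.8 kt
Leg 6: heading=133.4°, groundspeed=134.0 kt

Leg 1: desired track 125.7°; wind correction -9.3° → command heading 116.4°, groundspeed 128.0 kt
Leg 2: desired track 183.9°; wind correction -4.2° → command heading 179.7°, groundspeed 146.1 kt
Leg 3: desired track 84.3°; wind correction -7.5° → command heading 76.8°, groundspeed 114.4 kt
Leg 4: desired track 174.5°; wind correction -5.5° → command heading 169.0°, groundspeed 144.1 kt
Leg 5: desired track 265.6°; wind correction +7.6° → command heading 273.2°, groundspeed 138.8 kt
Leg 6: desired track 142.1°; wind correction -8.7° → command heading 133.4°, groundspeed 134.0 kt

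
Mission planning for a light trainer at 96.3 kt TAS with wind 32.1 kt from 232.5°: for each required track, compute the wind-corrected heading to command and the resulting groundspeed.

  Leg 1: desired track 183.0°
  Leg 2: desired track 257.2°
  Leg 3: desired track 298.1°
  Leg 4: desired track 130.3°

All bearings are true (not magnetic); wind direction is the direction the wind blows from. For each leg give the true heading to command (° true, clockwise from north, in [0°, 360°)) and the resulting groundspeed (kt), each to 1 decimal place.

Leg 1: desired track 183.0°; wind correction +14.7° → command heading 197.7°, groundspeed 72.3 kt
Leg 2: desired track 257.2°; wind correction -8.0° → command heading 249.2°, groundspeed 66.2 kt
Leg 3: desired track 298.1°; wind correction -17.7° → command heading 280.4°, groundspeed 78.5 kt
Leg 4: desired track 130.3°; wind correction +19.0° → command heading 149.3°, groundspeed 97.8 kt

Leg 1: heading=197.7°, groundspeed=72.3 kt
Leg 2: heading=249.2°, groundspeed=66.2 kt
Leg 3: heading=280.4°, groundspeed=78.5 kt
Leg 4: heading=149.3°, groundspeed=97.8 kt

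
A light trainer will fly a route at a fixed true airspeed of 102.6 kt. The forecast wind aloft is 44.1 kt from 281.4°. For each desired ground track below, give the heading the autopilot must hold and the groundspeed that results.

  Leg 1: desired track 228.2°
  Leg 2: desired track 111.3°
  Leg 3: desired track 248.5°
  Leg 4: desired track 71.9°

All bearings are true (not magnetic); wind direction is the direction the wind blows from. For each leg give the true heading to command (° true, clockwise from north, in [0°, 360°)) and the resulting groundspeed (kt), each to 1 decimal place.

Leg 1: desired track 228.2°; wind correction +20.1° → command heading 248.3°, groundspeed 69.9 kt
Leg 2: desired track 111.3°; wind correction +4.2° → command heading 115.5°, groundspeed 145.8 kt
Leg 3: desired track 248.5°; wind correction +13.5° → command heading 262.0°, groundspeed 62.7 kt
Leg 4: desired track 71.9°; wind correction -12.2° → command heading 59.7°, groundspeed 138.7 kt

Leg 1: heading=248.3°, groundspeed=69.9 kt
Leg 2: heading=115.5°, groundspeed=145.8 kt
Leg 3: heading=262.0°, groundspeed=62.7 kt
Leg 4: heading=59.7°, groundspeed=138.7 kt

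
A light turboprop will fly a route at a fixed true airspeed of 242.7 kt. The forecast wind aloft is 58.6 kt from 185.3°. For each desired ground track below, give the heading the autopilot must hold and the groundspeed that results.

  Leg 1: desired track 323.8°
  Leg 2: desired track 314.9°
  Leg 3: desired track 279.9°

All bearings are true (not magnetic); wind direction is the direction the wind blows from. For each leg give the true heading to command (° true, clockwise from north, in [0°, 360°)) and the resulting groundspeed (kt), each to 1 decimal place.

Leg 1: desired track 323.8°; wind correction -9.2° → command heading 314.6°, groundspeed 283.5 kt
Leg 2: desired track 314.9°; wind correction -10.7° → command heading 304.2°, groundspeed 275.8 kt
Leg 3: desired track 279.9°; wind correction -13.9° → command heading 266.0°, groundspeed 240.3 kt

Leg 1: heading=314.6°, groundspeed=283.5 kt
Leg 2: heading=304.2°, groundspeed=275.8 kt
Leg 3: heading=266.0°, groundspeed=240.3 kt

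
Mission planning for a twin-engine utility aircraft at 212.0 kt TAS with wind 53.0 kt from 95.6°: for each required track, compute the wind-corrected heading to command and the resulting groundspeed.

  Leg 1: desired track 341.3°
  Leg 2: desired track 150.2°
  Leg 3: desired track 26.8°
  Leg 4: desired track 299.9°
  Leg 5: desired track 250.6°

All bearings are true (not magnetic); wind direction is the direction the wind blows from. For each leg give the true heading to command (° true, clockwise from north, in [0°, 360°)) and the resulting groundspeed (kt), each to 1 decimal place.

Leg 1: heading=354.5°, groundspeed=228.2 kt
Leg 2: heading=138.4°, groundspeed=176.8 kt
Leg 3: heading=40.3°, groundspeed=187.0 kt
Leg 4: heading=305.8°, groundspeed=259.2 kt
Leg 5: heading=244.5°, groundspeed=258.8 kt

Leg 1: desired track 341.3°; wind correction +13.2° → command heading 354.5°, groundspeed 228.2 kt
Leg 2: desired track 150.2°; wind correction -11.8° → command heading 138.4°, groundspeed 176.8 kt
Leg 3: desired track 26.8°; wind correction +13.5° → command heading 40.3°, groundspeed 187.0 kt
Leg 4: desired track 299.9°; wind correction +5.9° → command heading 305.8°, groundspeed 259.2 kt
Leg 5: desired track 250.6°; wind correction -6.1° → command heading 244.5°, groundspeed 258.8 kt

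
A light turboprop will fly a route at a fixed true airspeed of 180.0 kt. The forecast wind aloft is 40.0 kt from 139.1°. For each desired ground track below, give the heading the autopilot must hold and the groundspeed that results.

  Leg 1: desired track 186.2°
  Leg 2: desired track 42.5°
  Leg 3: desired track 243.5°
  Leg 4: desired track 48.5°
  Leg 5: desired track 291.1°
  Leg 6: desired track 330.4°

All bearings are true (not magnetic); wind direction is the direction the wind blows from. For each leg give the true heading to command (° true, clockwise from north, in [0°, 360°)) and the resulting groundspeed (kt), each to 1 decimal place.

Leg 1: desired track 186.2°; wind correction -9.4° → command heading 176.8°, groundspeed 150.4 kt
Leg 2: desired track 42.5°; wind correction +12.8° → command heading 55.3°, groundspeed 180.2 kt
Leg 3: desired track 243.5°; wind correction -12.4° → command heading 231.1°, groundspeed 185.7 kt
Leg 4: desired track 48.5°; wind correction +12.8° → command heading 61.3°, groundspeed 175.9 kt
Leg 5: desired track 291.1°; wind correction -6.0° → command heading 285.1°, groundspeed 214.3 kt
Leg 6: desired track 330.4°; wind correction +2.5° → command heading 332.9°, groundspeed 219.1 kt

Leg 1: heading=176.8°, groundspeed=150.4 kt
Leg 2: heading=55.3°, groundspeed=180.2 kt
Leg 3: heading=231.1°, groundspeed=185.7 kt
Leg 4: heading=61.3°, groundspeed=175.9 kt
Leg 5: heading=285.1°, groundspeed=214.3 kt
Leg 6: heading=332.9°, groundspeed=219.1 kt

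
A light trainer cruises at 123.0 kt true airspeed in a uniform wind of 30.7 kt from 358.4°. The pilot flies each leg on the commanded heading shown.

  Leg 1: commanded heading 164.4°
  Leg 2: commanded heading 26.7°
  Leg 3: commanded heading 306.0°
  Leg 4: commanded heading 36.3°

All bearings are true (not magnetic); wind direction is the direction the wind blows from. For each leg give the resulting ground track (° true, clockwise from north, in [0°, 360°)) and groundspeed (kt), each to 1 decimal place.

Leg 1: heading 164.4°; drift +2.8° → track 167.2°, groundspeed 153.0 kt
Leg 2: heading 26.7°; drift +8.6° → track 35.3°, groundspeed 97.1 kt
Leg 3: heading 306.0°; drift -13.1° → track 292.9°, groundspeed 107.1 kt
Leg 4: heading 36.3°; drift +10.8° → track 47.1°, groundspeed 100.6 kt

Leg 1: track=167.2°, groundspeed=153.0 kt
Leg 2: track=35.3°, groundspeed=97.1 kt
Leg 3: track=292.9°, groundspeed=107.1 kt
Leg 4: track=47.1°, groundspeed=100.6 kt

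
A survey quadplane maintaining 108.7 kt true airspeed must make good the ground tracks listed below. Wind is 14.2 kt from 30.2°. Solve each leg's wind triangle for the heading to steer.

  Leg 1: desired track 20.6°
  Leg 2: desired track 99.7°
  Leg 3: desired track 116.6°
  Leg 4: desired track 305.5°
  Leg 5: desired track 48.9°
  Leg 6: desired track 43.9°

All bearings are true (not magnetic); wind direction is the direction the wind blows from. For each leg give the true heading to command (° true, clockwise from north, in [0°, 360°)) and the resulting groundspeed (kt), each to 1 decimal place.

Leg 1: heading=21.8°, groundspeed=94.7 kt
Leg 2: heading=92.7°, groundspeed=102.9 kt
Leg 3: heading=109.1°, groundspeed=106.9 kt
Leg 4: heading=313.0°, groundspeed=106.5 kt
Leg 5: heading=46.5°, groundspeed=95.2 kt
Leg 6: heading=42.1°, groundspeed=94.9 kt

Leg 1: desired track 20.6°; wind correction +1.2° → command heading 21.8°, groundspeed 94.7 kt
Leg 2: desired track 99.7°; wind correction -7.0° → command heading 92.7°, groundspeed 102.9 kt
Leg 3: desired track 116.6°; wind correction -7.5° → command heading 109.1°, groundspeed 106.9 kt
Leg 4: desired track 305.5°; wind correction +7.5° → command heading 313.0°, groundspeed 106.5 kt
Leg 5: desired track 48.9°; wind correction -2.4° → command heading 46.5°, groundspeed 95.2 kt
Leg 6: desired track 43.9°; wind correction -1.8° → command heading 42.1°, groundspeed 94.9 kt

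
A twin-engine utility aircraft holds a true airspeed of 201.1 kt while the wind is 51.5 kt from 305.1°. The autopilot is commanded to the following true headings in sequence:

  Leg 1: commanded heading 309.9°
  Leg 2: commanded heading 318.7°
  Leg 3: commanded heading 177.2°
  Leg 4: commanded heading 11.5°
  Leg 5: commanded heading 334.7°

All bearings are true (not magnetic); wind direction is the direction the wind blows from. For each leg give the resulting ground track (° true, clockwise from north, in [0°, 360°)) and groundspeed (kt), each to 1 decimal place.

Leg 1: heading 309.9°; drift +1.6° → track 311.5°, groundspeed 149.8 kt
Leg 2: heading 318.7°; drift +4.6° → track 323.3°, groundspeed 151.5 kt
Leg 3: heading 177.2°; drift -9.9° → track 167.3°, groundspeed 236.3 kt
Leg 4: heading 11.5°; drift +14.7° → track 26.2°, groundspeed 186.6 kt
Leg 5: heading 334.7°; drift +9.2° → track 343.9°, groundspeed 158.4 kt

Leg 1: track=311.5°, groundspeed=149.8 kt
Leg 2: track=323.3°, groundspeed=151.5 kt
Leg 3: track=167.3°, groundspeed=236.3 kt
Leg 4: track=26.2°, groundspeed=186.6 kt
Leg 5: track=343.9°, groundspeed=158.4 kt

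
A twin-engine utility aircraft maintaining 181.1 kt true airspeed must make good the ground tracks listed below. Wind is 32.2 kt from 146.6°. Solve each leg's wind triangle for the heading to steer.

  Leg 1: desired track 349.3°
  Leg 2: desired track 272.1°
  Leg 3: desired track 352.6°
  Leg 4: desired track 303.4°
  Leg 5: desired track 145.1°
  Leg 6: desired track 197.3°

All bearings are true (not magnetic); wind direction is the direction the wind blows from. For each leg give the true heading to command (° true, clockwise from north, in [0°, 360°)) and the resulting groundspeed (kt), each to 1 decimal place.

Leg 1: desired track 349.3°; wind correction +3.9° → command heading 353.2°, groundspeed 210.4 kt
Leg 2: desired track 272.1°; wind correction -8.3° → command heading 263.8°, groundspeed 197.9 kt
Leg 3: desired track 352.6°; wind correction +4.5° → command heading 357.1°, groundspeed 209.5 kt
Leg 4: desired track 303.4°; wind correction -4.0° → command heading 299.4°, groundspeed 210.3 kt
Leg 5: desired track 145.1°; wind correction +0.3° → command heading 145.4°, groundspeed 148.9 kt
Leg 6: desired track 197.3°; wind correction -7.9° → command heading 189.4°, groundspeed 159.0 kt

Leg 1: heading=353.2°, groundspeed=210.4 kt
Leg 2: heading=263.8°, groundspeed=197.9 kt
Leg 3: heading=357.1°, groundspeed=209.5 kt
Leg 4: heading=299.4°, groundspeed=210.3 kt
Leg 5: heading=145.4°, groundspeed=148.9 kt
Leg 6: heading=189.4°, groundspeed=159.0 kt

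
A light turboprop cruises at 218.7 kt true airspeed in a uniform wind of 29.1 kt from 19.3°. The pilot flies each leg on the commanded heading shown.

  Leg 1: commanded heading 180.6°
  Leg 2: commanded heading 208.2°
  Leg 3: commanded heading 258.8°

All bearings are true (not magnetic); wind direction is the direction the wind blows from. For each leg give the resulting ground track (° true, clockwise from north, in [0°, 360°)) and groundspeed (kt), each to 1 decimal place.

Leg 1: track=182.8°, groundspeed=246.4 kt
Leg 2: track=207.2°, groundspeed=247.5 kt
Leg 3: track=252.7°, groundspeed=234.8 kt

Leg 1: heading 180.6°; drift +2.2° → track 182.8°, groundspeed 246.4 kt
Leg 2: heading 208.2°; drift -1.0° → track 207.2°, groundspeed 247.5 kt
Leg 3: heading 258.8°; drift -6.1° → track 252.7°, groundspeed 234.8 kt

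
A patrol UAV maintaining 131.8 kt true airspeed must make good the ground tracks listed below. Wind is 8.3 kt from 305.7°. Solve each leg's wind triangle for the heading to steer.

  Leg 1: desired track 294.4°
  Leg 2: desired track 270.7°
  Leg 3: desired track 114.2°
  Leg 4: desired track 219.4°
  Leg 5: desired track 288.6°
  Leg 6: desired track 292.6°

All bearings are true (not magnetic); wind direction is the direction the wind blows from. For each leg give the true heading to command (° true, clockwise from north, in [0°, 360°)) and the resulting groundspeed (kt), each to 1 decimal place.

Leg 1: desired track 294.4°; wind correction +0.7° → command heading 295.1°, groundspeed 123.7 kt
Leg 2: desired track 270.7°; wind correction +2.1° → command heading 272.8°, groundspeed 124.9 kt
Leg 3: desired track 114.2°; wind correction -0.7° → command heading 113.5°, groundspeed 139.9 kt
Leg 4: desired track 219.4°; wind correction +3.6° → command heading 223.0°, groundspeed 131.0 kt
Leg 5: desired track 288.6°; wind correction +1.1° → command heading 289.7°, groundspeed 123.8 kt
Leg 6: desired track 292.6°; wind correction +0.8° → command heading 293.4°, groundspeed 123.7 kt

Leg 1: heading=295.1°, groundspeed=123.7 kt
Leg 2: heading=272.8°, groundspeed=124.9 kt
Leg 3: heading=113.5°, groundspeed=139.9 kt
Leg 4: heading=223.0°, groundspeed=131.0 kt
Leg 5: heading=289.7°, groundspeed=123.8 kt
Leg 6: heading=293.4°, groundspeed=123.7 kt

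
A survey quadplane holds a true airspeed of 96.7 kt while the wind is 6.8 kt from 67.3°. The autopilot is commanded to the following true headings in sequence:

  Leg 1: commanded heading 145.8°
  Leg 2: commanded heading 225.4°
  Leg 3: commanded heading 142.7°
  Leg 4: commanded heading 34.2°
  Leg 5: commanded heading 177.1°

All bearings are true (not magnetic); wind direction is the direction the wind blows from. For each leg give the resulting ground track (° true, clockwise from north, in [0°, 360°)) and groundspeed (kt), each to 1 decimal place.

Leg 1: heading 145.8°; drift +4.0° → track 149.8°, groundspeed 95.6 kt
Leg 2: heading 225.4°; drift +1.4° → track 226.8°, groundspeed 103.0 kt
Leg 3: heading 142.7°; drift +4.0° → track 146.7°, groundspeed 95.2 kt
Leg 4: heading 34.2°; drift -2.3° → track 31.9°, groundspeed 91.1 kt
Leg 5: heading 177.1°; drift +3.7° → track 180.8°, groundspeed 99.2 kt

Leg 1: track=149.8°, groundspeed=95.6 kt
Leg 2: track=226.8°, groundspeed=103.0 kt
Leg 3: track=146.7°, groundspeed=95.2 kt
Leg 4: track=31.9°, groundspeed=91.1 kt
Leg 5: track=180.8°, groundspeed=99.2 kt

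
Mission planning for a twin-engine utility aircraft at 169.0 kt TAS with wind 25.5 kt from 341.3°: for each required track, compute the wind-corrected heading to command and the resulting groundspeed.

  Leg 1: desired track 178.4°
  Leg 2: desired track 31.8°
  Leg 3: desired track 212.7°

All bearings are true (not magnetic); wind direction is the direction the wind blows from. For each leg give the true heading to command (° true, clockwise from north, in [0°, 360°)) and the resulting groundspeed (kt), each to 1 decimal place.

Leg 1: heading=180.9°, groundspeed=193.2 kt
Leg 2: heading=25.1°, groundspeed=151.6 kt
Leg 3: heading=219.5°, groundspeed=183.7 kt

Leg 1: desired track 178.4°; wind correction +2.5° → command heading 180.9°, groundspeed 193.2 kt
Leg 2: desired track 31.8°; wind correction -6.7° → command heading 25.1°, groundspeed 151.6 kt
Leg 3: desired track 212.7°; wind correction +6.8° → command heading 219.5°, groundspeed 183.7 kt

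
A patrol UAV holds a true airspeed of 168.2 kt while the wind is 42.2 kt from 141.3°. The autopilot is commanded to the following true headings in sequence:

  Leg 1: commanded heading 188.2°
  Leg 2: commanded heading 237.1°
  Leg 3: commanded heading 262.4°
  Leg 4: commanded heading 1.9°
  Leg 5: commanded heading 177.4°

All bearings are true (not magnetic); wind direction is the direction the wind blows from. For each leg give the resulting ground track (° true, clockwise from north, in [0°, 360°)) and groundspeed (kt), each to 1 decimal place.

Leg 1: track=200.7°, groundspeed=142.7 kt
Leg 2: track=250.8°, groundspeed=177.5 kt
Leg 3: track=273.2°, groundspeed=193.4 kt
Leg 4: track=354.1°, groundspeed=202.1 kt
Leg 5: track=187.9°, groundspeed=136.4 kt

Leg 1: heading 188.2°; drift +12.5° → track 200.7°, groundspeed 142.7 kt
Leg 2: heading 237.1°; drift +13.7° → track 250.8°, groundspeed 177.5 kt
Leg 3: heading 262.4°; drift +10.8° → track 273.2°, groundspeed 193.4 kt
Leg 4: heading 1.9°; drift -7.8° → track 354.1°, groundspeed 202.1 kt
Leg 5: heading 177.4°; drift +10.5° → track 187.9°, groundspeed 136.4 kt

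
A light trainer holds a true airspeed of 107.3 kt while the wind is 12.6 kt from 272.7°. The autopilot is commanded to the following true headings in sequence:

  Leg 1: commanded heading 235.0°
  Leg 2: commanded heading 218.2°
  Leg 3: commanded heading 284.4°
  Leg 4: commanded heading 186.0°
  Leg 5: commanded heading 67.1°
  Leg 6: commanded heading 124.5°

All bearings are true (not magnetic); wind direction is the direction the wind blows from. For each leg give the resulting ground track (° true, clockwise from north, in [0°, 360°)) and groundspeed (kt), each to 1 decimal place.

Leg 1: track=230.5°, groundspeed=97.6 kt
Leg 2: track=212.3°, groundspeed=100.5 kt
Leg 3: track=285.9°, groundspeed=95.0 kt
Leg 4: track=179.3°, groundspeed=107.3 kt
Leg 5: track=69.7°, groundspeed=118.8 kt
Leg 6: track=121.3°, groundspeed=118.2 kt

Leg 1: heading 235.0°; drift -4.5° → track 230.5°, groundspeed 97.6 kt
Leg 2: heading 218.2°; drift -5.9° → track 212.3°, groundspeed 100.5 kt
Leg 3: heading 284.4°; drift +1.5° → track 285.9°, groundspeed 95.0 kt
Leg 4: heading 186.0°; drift -6.7° → track 179.3°, groundspeed 107.3 kt
Leg 5: heading 67.1°; drift +2.6° → track 69.7°, groundspeed 118.8 kt
Leg 6: heading 124.5°; drift -3.2° → track 121.3°, groundspeed 118.2 kt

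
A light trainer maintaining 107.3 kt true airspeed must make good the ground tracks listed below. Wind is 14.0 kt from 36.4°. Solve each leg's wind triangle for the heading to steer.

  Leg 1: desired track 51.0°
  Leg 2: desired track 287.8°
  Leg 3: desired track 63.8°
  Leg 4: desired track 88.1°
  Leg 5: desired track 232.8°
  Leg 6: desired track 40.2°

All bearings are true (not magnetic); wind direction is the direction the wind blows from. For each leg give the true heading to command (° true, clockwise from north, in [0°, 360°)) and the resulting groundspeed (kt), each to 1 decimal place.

Leg 1: desired track 51.0°; wind correction -1.9° → command heading 49.1°, groundspeed 93.7 kt
Leg 2: desired track 287.8°; wind correction +7.1° → command heading 294.9°, groundspeed 110.9 kt
Leg 3: desired track 63.8°; wind correction -3.4° → command heading 60.4°, groundspeed 94.7 kt
Leg 4: desired track 88.1°; wind correction -5.9° → command heading 82.2°, groundspeed 98.1 kt
Leg 5: desired track 232.8°; wind correction +2.1° → command heading 234.9°, groundspeed 120.7 kt
Leg 6: desired track 40.2°; wind correction -0.5° → command heading 39.7°, groundspeed 93.3 kt

Leg 1: heading=49.1°, groundspeed=93.7 kt
Leg 2: heading=294.9°, groundspeed=110.9 kt
Leg 3: heading=60.4°, groundspeed=94.7 kt
Leg 4: heading=82.2°, groundspeed=98.1 kt
Leg 5: heading=234.9°, groundspeed=120.7 kt
Leg 6: heading=39.7°, groundspeed=93.3 kt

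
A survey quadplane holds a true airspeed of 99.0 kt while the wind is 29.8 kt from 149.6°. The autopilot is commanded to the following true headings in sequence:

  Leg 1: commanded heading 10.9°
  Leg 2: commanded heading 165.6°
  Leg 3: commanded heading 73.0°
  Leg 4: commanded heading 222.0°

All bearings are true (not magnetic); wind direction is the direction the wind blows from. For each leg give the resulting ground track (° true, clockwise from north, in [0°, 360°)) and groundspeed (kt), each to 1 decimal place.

Leg 1: heading 10.9°; drift -9.2° → track 1.7°, groundspeed 123.0 kt
Leg 2: heading 165.6°; drift +6.7° → track 172.3°, groundspeed 70.8 kt
Leg 3: heading 73.0°; drift -17.5° → track 55.5°, groundspeed 96.5 kt
Leg 4: heading 222.0°; drift +17.5° → track 239.5°, groundspeed 94.4 kt

Leg 1: track=1.7°, groundspeed=123.0 kt
Leg 2: track=172.3°, groundspeed=70.8 kt
Leg 3: track=55.5°, groundspeed=96.5 kt
Leg 4: track=239.5°, groundspeed=94.4 kt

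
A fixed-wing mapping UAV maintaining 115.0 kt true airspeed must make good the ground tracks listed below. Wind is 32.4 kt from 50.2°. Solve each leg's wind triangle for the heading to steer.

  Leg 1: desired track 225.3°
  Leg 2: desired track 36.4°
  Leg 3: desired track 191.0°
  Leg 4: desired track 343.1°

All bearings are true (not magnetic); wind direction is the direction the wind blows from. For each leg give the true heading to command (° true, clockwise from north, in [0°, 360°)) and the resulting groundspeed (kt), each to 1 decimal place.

Leg 1: desired track 225.3°; wind correction -1.4° → command heading 223.9°, groundspeed 147.2 kt
Leg 2: desired track 36.4°; wind correction +3.9° → command heading 40.3°, groundspeed 83.3 kt
Leg 3: desired track 191.0°; wind correction -10.3° → command heading 180.7°, groundspeed 138.3 kt
Leg 4: desired track 343.1°; wind correction +15.0° → command heading 358.1°, groundspeed 98.5 kt

Leg 1: heading=223.9°, groundspeed=147.2 kt
Leg 2: heading=40.3°, groundspeed=83.3 kt
Leg 3: heading=180.7°, groundspeed=138.3 kt
Leg 4: heading=358.1°, groundspeed=98.5 kt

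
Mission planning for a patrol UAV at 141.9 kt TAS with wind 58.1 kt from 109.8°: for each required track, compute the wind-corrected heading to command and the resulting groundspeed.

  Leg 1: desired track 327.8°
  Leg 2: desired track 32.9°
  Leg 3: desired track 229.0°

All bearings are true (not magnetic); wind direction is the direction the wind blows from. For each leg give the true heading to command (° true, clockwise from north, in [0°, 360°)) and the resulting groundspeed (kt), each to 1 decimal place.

Leg 1: desired track 327.8°; wind correction +14.6° → command heading 342.4°, groundspeed 183.1 kt
Leg 2: desired track 32.9°; wind correction +23.5° → command heading 56.4°, groundspeed 117.0 kt
Leg 3: desired track 229.0°; wind correction -20.9° → command heading 208.1°, groundspeed 160.9 kt

Leg 1: heading=342.4°, groundspeed=183.1 kt
Leg 2: heading=56.4°, groundspeed=117.0 kt
Leg 3: heading=208.1°, groundspeed=160.9 kt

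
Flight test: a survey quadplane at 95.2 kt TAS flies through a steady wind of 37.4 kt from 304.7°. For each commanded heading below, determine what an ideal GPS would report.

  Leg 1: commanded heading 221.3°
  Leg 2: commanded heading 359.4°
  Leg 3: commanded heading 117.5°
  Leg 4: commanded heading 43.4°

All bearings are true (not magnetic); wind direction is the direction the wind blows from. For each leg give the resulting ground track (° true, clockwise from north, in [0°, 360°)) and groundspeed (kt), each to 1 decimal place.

Leg 1: heading 221.3°; drift -22.2° → track 199.1°, groundspeed 98.2 kt
Leg 2: heading 359.4°; drift +22.5° → track 21.9°, groundspeed 79.7 kt
Leg 3: heading 117.5°; drift +2.0° → track 119.5°, groundspeed 132.4 kt
Leg 4: heading 43.4°; drift +20.1° → track 63.5°, groundspeed 107.4 kt

Leg 1: track=199.1°, groundspeed=98.2 kt
Leg 2: track=21.9°, groundspeed=79.7 kt
Leg 3: track=119.5°, groundspeed=132.4 kt
Leg 4: track=63.5°, groundspeed=107.4 kt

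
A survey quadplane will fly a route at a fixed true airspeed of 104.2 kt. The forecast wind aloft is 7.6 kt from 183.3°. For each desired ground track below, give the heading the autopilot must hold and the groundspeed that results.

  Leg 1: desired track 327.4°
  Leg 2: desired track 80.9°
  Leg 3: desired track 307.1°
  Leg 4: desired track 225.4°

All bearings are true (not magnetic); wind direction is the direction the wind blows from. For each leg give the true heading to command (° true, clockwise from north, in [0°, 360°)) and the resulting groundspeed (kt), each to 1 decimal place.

Leg 1: desired track 327.4°; wind correction -2.5° → command heading 324.9°, groundspeed 110.3 kt
Leg 2: desired track 80.9°; wind correction +4.1° → command heading 85.0°, groundspeed 105.6 kt
Leg 3: desired track 307.1°; wind correction -3.5° → command heading 303.6°, groundspeed 108.2 kt
Leg 4: desired track 225.4°; wind correction -2.8° → command heading 222.6°, groundspeed 98.4 kt

Leg 1: heading=324.9°, groundspeed=110.3 kt
Leg 2: heading=85.0°, groundspeed=105.6 kt
Leg 3: heading=303.6°, groundspeed=108.2 kt
Leg 4: heading=222.6°, groundspeed=98.4 kt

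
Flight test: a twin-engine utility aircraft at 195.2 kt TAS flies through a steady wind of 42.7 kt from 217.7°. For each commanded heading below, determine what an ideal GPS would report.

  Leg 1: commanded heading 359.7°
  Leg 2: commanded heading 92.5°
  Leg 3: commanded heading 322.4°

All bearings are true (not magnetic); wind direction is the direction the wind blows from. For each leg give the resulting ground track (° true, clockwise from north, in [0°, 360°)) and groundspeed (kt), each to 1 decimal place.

Leg 1: track=6.3°, groundspeed=230.4 kt
Leg 2: track=83.5°, groundspeed=222.6 kt
Leg 3: track=333.7°, groundspeed=210.1 kt

Leg 1: heading 359.7°; drift +6.6° → track 6.3°, groundspeed 230.4 kt
Leg 2: heading 92.5°; drift -9.0° → track 83.5°, groundspeed 222.6 kt
Leg 3: heading 322.4°; drift +11.3° → track 333.7°, groundspeed 210.1 kt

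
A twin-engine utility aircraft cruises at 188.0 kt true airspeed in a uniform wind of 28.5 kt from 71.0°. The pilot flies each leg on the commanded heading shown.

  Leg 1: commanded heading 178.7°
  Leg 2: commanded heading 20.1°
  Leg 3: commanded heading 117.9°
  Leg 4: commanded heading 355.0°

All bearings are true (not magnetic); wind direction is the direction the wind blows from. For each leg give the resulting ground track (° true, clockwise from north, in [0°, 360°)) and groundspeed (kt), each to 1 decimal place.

Leg 1: track=186.6°, groundspeed=198.5 kt
Leg 2: track=12.7°, groundspeed=171.5 kt
Leg 3: track=124.9°, groundspeed=169.8 kt
Leg 4: track=346.3°, groundspeed=183.2 kt

Leg 1: heading 178.7°; drift +7.9° → track 186.6°, groundspeed 198.5 kt
Leg 2: heading 20.1°; drift -7.4° → track 12.7°, groundspeed 171.5 kt
Leg 3: heading 117.9°; drift +7.0° → track 124.9°, groundspeed 169.8 kt
Leg 4: heading 355.0°; drift -8.7° → track 346.3°, groundspeed 183.2 kt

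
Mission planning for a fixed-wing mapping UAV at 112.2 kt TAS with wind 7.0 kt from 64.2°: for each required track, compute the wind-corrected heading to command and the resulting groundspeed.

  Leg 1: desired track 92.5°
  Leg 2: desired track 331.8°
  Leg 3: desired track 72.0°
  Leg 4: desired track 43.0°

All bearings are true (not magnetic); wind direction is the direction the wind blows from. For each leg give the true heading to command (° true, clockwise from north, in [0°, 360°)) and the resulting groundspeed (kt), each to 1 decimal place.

Leg 1: heading=90.8°, groundspeed=106.0 kt
Leg 2: heading=335.4°, groundspeed=112.3 kt
Leg 3: heading=71.5°, groundspeed=105.3 kt
Leg 4: heading=44.3°, groundspeed=105.6 kt

Leg 1: desired track 92.5°; wind correction -1.7° → command heading 90.8°, groundspeed 106.0 kt
Leg 2: desired track 331.8°; wind correction +3.6° → command heading 335.4°, groundspeed 112.3 kt
Leg 3: desired track 72.0°; wind correction -0.5° → command heading 71.5°, groundspeed 105.3 kt
Leg 4: desired track 43.0°; wind correction +1.3° → command heading 44.3°, groundspeed 105.6 kt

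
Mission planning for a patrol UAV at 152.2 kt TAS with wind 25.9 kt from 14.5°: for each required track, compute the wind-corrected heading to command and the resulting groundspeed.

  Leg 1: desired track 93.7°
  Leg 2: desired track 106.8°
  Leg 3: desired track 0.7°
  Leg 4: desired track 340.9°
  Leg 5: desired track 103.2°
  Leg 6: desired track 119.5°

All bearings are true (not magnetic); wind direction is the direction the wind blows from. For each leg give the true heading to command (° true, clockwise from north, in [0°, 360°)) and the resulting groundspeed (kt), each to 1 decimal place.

Leg 1: heading=84.1°, groundspeed=145.2 kt
Leg 2: heading=97.0°, groundspeed=151.0 kt
Leg 3: heading=3.0°, groundspeed=126.9 kt
Leg 4: heading=346.3°, groundspeed=130.0 kt
Leg 5: heading=93.4°, groundspeed=149.4 kt
Leg 6: heading=110.0°, groundspeed=156.8 kt

Leg 1: desired track 93.7°; wind correction -9.6° → command heading 84.1°, groundspeed 145.2 kt
Leg 2: desired track 106.8°; wind correction -9.8° → command heading 97.0°, groundspeed 151.0 kt
Leg 3: desired track 0.7°; wind correction +2.3° → command heading 3.0°, groundspeed 126.9 kt
Leg 4: desired track 340.9°; wind correction +5.4° → command heading 346.3°, groundspeed 130.0 kt
Leg 5: desired track 103.2°; wind correction -9.8° → command heading 93.4°, groundspeed 149.4 kt
Leg 6: desired track 119.5°; wind correction -9.5° → command heading 110.0°, groundspeed 156.8 kt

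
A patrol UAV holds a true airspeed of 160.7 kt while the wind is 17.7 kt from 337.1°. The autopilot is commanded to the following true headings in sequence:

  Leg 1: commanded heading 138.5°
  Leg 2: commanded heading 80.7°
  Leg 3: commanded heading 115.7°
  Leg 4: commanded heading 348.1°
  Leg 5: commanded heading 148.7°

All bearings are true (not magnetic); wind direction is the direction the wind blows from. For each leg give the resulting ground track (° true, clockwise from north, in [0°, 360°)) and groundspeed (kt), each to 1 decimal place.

Leg 1: heading 138.5°; drift +1.8° → track 140.3°, groundspeed 177.6 kt
Leg 2: heading 80.7°; drift +6.0° → track 86.7°, groundspeed 165.8 kt
Leg 3: heading 115.7°; drift +3.8° → track 119.5°, groundspeed 174.4 kt
Leg 4: heading 348.1°; drift +1.3° → track 349.4°, groundspeed 143.4 kt
Leg 5: heading 148.7°; drift +0.8° → track 149.5°, groundspeed 178.2 kt

Leg 1: track=140.3°, groundspeed=177.6 kt
Leg 2: track=86.7°, groundspeed=165.8 kt
Leg 3: track=119.5°, groundspeed=174.4 kt
Leg 4: track=349.4°, groundspeed=143.4 kt
Leg 5: track=149.5°, groundspeed=178.2 kt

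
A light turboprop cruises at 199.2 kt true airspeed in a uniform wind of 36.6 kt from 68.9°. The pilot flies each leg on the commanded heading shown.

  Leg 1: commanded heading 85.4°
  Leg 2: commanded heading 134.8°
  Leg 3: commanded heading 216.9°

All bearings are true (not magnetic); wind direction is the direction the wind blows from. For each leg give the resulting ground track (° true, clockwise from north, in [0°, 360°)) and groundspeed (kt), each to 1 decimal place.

Leg 1: track=89.0°, groundspeed=164.4 kt
Leg 2: track=145.1°, groundspeed=187.3 kt
Leg 3: track=221.7°, groundspeed=231.1 kt

Leg 1: heading 85.4°; drift +3.6° → track 89.0°, groundspeed 164.4 kt
Leg 2: heading 134.8°; drift +10.3° → track 145.1°, groundspeed 187.3 kt
Leg 3: heading 216.9°; drift +4.8° → track 221.7°, groundspeed 231.1 kt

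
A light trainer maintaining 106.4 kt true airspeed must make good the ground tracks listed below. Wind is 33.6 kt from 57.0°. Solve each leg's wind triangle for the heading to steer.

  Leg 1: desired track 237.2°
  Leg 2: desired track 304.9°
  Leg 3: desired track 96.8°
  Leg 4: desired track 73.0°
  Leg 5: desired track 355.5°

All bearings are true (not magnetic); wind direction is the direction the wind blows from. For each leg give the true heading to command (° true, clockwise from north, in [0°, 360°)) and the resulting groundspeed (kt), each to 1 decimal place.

Leg 1: heading=237.3°, groundspeed=140.0 kt
Leg 2: heading=321.9°, groundspeed=114.4 kt
Leg 3: heading=85.1°, groundspeed=78.4 kt
Leg 4: heading=68.0°, groundspeed=73.7 kt
Leg 5: heading=11.6°, groundspeed=86.2 kt

Leg 1: desired track 237.2°; wind correction +0.1° → command heading 237.3°, groundspeed 140.0 kt
Leg 2: desired track 304.9°; wind correction +17.0° → command heading 321.9°, groundspeed 114.4 kt
Leg 3: desired track 96.8°; wind correction -11.7° → command heading 85.1°, groundspeed 78.4 kt
Leg 4: desired track 73.0°; wind correction -5.0° → command heading 68.0°, groundspeed 73.7 kt
Leg 5: desired track 355.5°; wind correction +16.1° → command heading 11.6°, groundspeed 86.2 kt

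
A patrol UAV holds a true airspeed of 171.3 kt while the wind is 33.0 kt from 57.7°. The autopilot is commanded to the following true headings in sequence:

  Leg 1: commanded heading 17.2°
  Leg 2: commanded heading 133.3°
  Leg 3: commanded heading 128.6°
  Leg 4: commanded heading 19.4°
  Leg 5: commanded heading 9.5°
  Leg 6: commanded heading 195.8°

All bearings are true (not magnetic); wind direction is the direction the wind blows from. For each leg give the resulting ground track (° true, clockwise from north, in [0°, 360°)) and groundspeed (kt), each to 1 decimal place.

Leg 1: heading 17.2°; drift -8.3° → track 8.9°, groundspeed 147.8 kt
Leg 2: heading 133.3°; drift +11.1° → track 144.4°, groundspeed 166.2 kt
Leg 3: heading 128.6°; drift +11.0° → track 139.6°, groundspeed 163.5 kt
Leg 4: heading 19.4°; drift -8.0° → track 11.4°, groundspeed 146.8 kt
Leg 5: heading 9.5°; drift -9.4° → track 0.1°, groundspeed 151.3 kt
Leg 6: heading 195.8°; drift +6.4° → track 202.2°, groundspeed 197.1 kt

Leg 1: track=8.9°, groundspeed=147.8 kt
Leg 2: track=144.4°, groundspeed=166.2 kt
Leg 3: track=139.6°, groundspeed=163.5 kt
Leg 4: track=11.4°, groundspeed=146.8 kt
Leg 5: track=0.1°, groundspeed=151.3 kt
Leg 6: track=202.2°, groundspeed=197.1 kt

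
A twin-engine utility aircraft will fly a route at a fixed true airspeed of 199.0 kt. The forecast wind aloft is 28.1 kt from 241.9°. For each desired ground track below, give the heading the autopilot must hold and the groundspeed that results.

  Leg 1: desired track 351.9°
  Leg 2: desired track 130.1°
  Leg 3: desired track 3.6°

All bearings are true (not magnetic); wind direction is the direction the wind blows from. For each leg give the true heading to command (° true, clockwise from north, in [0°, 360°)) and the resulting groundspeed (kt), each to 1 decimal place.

Leg 1: heading=344.3°, groundspeed=206.9 kt
Leg 2: heading=137.6°, groundspeed=207.7 kt
Leg 3: heading=356.7°, groundspeed=212.3 kt

Leg 1: desired track 351.9°; wind correction -7.6° → command heading 344.3°, groundspeed 206.9 kt
Leg 2: desired track 130.1°; wind correction +7.5° → command heading 137.6°, groundspeed 207.7 kt
Leg 3: desired track 3.6°; wind correction -6.9° → command heading 356.7°, groundspeed 212.3 kt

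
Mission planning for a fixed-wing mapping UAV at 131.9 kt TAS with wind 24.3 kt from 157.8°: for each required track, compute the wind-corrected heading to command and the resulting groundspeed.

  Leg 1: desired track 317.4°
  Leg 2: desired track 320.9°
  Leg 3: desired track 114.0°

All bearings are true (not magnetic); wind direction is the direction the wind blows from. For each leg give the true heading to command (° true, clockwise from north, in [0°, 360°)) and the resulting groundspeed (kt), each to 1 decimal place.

Leg 1: desired track 317.4°; wind correction -3.7° → command heading 313.7°, groundspeed 154.4 kt
Leg 2: desired track 320.9°; wind correction -3.1° → command heading 317.8°, groundspeed 155.0 kt
Leg 3: desired track 114.0°; wind correction +7.3° → command heading 121.3°, groundspeed 113.3 kt

Leg 1: heading=313.7°, groundspeed=154.4 kt
Leg 2: heading=317.8°, groundspeed=155.0 kt
Leg 3: heading=121.3°, groundspeed=113.3 kt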